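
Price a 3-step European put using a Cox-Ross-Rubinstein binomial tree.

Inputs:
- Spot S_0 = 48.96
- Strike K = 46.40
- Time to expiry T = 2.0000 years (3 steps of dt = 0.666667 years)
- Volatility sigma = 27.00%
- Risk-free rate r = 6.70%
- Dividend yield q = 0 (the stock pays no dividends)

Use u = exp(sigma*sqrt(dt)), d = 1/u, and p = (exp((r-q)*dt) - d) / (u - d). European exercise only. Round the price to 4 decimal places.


Answer: Price = V(0,0) = 3.8020

Derivation:
dt = T/N = 0.666667
u = exp(sigma*sqrt(dt)) = 1.246643; d = 1/u = 0.802154
p = (exp((r-q)*dt) - d) / (u - d) = 0.547877
Discount per step: exp(-r*dt) = 0.956316
Stock lattice S(k, i) with i counting down-moves:
  k=0: S(0,0) = 48.9600
  k=1: S(1,0) = 61.0356; S(1,1) = 39.2735
  k=2: S(2,0) = 76.0896; S(2,1) = 48.9600; S(2,2) = 31.5034
  k=3: S(3,0) = 94.8566; S(3,1) = 61.0356; S(3,2) = 39.2735; S(3,3) = 25.2706
Terminal payoffs V(N, i) = max(K - S_T, 0):
  V(3,0) = 0.000000; V(3,1) = 0.000000; V(3,2) = 7.126517; V(3,3) = 21.129406
Backward induction: V(k, i) = exp(-r*dt) * [p * V(k+1, i) + (1-p) * V(k+1, i+1)].
  V(2,0) = exp(-r*dt) * [p*0.000000 + (1-p)*0.000000] = 0.000000
  V(2,1) = exp(-r*dt) * [p*0.000000 + (1-p)*7.126517] = 3.081312
  V(2,2) = exp(-r*dt) * [p*7.126517 + (1-p)*21.129406] = 12.869671
  V(1,0) = exp(-r*dt) * [p*0.000000 + (1-p)*3.081312] = 1.332275
  V(1,1) = exp(-r*dt) * [p*3.081312 + (1-p)*12.869671] = 7.178928
  V(0,0) = exp(-r*dt) * [p*1.332275 + (1-p)*7.178928] = 3.802010


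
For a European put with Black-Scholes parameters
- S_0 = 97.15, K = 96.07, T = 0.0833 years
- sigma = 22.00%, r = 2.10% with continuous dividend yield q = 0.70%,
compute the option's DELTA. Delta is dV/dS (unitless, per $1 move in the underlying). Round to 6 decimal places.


d1 = 0.2261746033; d2 = 0.1626787767
phi(d1) = 0.3888677339; exp(-qT) = 0.9994170700; exp(-rT) = 0.9982522291
N(-d1) = 0.4105328112
Delta = -exp(-qT) * N(-d1) = -0.9994170700 * 0.4105328112 = -0.410293

Answer: Delta = -0.410293


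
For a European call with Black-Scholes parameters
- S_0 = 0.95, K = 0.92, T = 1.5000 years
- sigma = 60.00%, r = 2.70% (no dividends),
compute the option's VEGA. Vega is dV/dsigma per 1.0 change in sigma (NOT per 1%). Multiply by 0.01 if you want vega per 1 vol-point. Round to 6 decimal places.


d1 = 0.4662036458; d2 = -0.2686432770
phi(d1) = 0.3578607077; exp(-qT) = 1.0000000000; exp(-rT) = 0.9603091645
Vega = S * exp(-qT) * phi(d1) * sqrt(T) = 0.9500 * 1.0000000000 * 0.3578607077 * 1.2247448714 = 0.416374

Answer: Vega = 0.416374


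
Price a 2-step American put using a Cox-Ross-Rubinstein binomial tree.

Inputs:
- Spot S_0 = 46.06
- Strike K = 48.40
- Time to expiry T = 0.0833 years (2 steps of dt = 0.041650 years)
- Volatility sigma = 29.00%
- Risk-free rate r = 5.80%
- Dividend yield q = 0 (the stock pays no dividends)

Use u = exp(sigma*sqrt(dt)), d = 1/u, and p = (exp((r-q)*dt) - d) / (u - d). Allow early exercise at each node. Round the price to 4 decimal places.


dt = T/N = 0.041650
u = exp(sigma*sqrt(dt)) = 1.060971; d = 1/u = 0.942533
p = (exp((r-q)*dt) - d) / (u - d) = 0.505629
Discount per step: exp(-r*dt) = 0.997587
Stock lattice S(k, i) with i counting down-moves:
  k=0: S(0,0) = 46.0600
  k=1: S(1,0) = 48.8683; S(1,1) = 43.4131
  k=2: S(2,0) = 51.8478; S(2,1) = 46.0600; S(2,2) = 40.9183
Terminal payoffs V(N, i) = max(K - S_T, 0):
  V(2,0) = 0.000000; V(2,1) = 2.340000; V(2,2) = 7.481734
Backward induction: V(k, i) = exp(-r*dt) * [p * V(k+1, i) + (1-p) * V(k+1, i+1)]; then take max(V_cont, immediate exercise) for American.
  V(1,0) = exp(-r*dt) * [p*0.000000 + (1-p)*2.340000] = 1.154036; exercise = 0.000000; V(1,0) = max -> 1.154036
  V(1,1) = exp(-r*dt) * [p*2.340000 + (1-p)*7.481734] = 4.870143; exercise = 4.986922; V(1,1) = max -> 4.986922
  V(0,0) = exp(-r*dt) * [p*1.154036 + (1-p)*4.986922] = 3.041546; exercise = 2.340000; V(0,0) = max -> 3.041546

Answer: Price = V(0,0) = 3.0415


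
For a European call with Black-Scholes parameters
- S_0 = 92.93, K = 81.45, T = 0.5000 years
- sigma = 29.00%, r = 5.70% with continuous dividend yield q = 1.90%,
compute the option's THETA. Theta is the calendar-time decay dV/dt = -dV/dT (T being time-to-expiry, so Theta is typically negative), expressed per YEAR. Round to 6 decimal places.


Answer: Theta = -7.226345

Derivation:
d1 = 0.8382004114; d2 = 0.6331394449
phi(d1) = 0.2807674596; exp(-qT) = 0.9905449824; exp(-rT) = 0.9719022941
Theta = -S*exp(-qT)*phi(d1)*sigma/(2*sqrt(T)) - r*K*exp(-rT)*N(d2) + q*S*exp(-qT)*N(d1)
N(d1) = 0.7990409220; N(d2) = 0.7366787072; sqrt(T) = 0.7071067812
Term 1 = -92.9300 * 0.9905449824 * 0.2807674596 * 0.2900 / (2 * 0.7071067812) = -5.2998052631
Term 2 = -0.0570 * 81.4500 * 0.9719022941 * 0.7366787072 = -3.3240432728
Term 3 = 0.0190 * 92.9300 * 0.9905449824 * 0.7990409220 = 1.3975030433
Theta = -5.2998052631 + (-3.3240432728) + (1.3975030433) = -7.226345


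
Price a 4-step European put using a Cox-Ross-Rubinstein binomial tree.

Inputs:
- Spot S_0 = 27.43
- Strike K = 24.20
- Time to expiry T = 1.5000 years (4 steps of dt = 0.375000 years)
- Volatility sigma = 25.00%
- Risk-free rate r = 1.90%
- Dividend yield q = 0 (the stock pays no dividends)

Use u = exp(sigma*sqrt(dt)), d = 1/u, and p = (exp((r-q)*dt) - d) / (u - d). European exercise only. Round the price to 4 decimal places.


dt = T/N = 0.375000
u = exp(sigma*sqrt(dt)) = 1.165433; d = 1/u = 0.858050
p = (exp((r-q)*dt) - d) / (u - d) = 0.485064
Discount per step: exp(-r*dt) = 0.992900
Stock lattice S(k, i) with i counting down-moves:
  k=0: S(0,0) = 27.4300
  k=1: S(1,0) = 31.9678; S(1,1) = 23.5363
  k=2: S(2,0) = 37.2564; S(2,1) = 27.4300; S(2,2) = 20.1953
  k=3: S(3,0) = 43.4198; S(3,1) = 31.9678; S(3,2) = 23.5363; S(3,3) = 17.3286
  k=4: S(4,0) = 50.6029; S(4,1) = 37.2564; S(4,2) = 27.4300; S(4,3) = 20.1953; S(4,4) = 14.8688
Terminal payoffs V(N, i) = max(K - S_T, 0):
  V(4,0) = 0.000000; V(4,1) = 0.000000; V(4,2) = 0.000000; V(4,3) = 4.004676; V(4,4) = 9.331203
Backward induction: V(k, i) = exp(-r*dt) * [p * V(k+1, i) + (1-p) * V(k+1, i+1)].
  V(3,0) = exp(-r*dt) * [p*0.000000 + (1-p)*0.000000] = 0.000000
  V(3,1) = exp(-r*dt) * [p*0.000000 + (1-p)*0.000000] = 0.000000
  V(3,2) = exp(-r*dt) * [p*0.000000 + (1-p)*4.004676] = 2.047513
  V(3,3) = exp(-r*dt) * [p*4.004676 + (1-p)*9.331203] = 6.699594
  V(2,0) = exp(-r*dt) * [p*0.000000 + (1-p)*0.000000] = 0.000000
  V(2,1) = exp(-r*dt) * [p*0.000000 + (1-p)*2.047513] = 1.046854
  V(2,2) = exp(-r*dt) * [p*2.047513 + (1-p)*6.699594] = 4.411495
  V(1,0) = exp(-r*dt) * [p*0.000000 + (1-p)*1.046854] = 0.535236
  V(1,1) = exp(-r*dt) * [p*1.046854 + (1-p)*4.411495] = 2.759697
  V(0,0) = exp(-r*dt) * [p*0.535236 + (1-p)*2.759697] = 1.668759

Answer: Price = V(0,0) = 1.6688


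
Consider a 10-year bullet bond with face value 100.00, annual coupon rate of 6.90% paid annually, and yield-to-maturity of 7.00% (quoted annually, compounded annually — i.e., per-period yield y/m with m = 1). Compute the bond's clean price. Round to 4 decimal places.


Coupon per period c = face * coupon_rate / m = 6.900000
Periods per year m = 1; per-period yield y/m = 0.070000
Number of cashflows N = 10
Cashflows (t years, CF_t, discount factor 1/(1+y/m)^(m*t), PV):
  t = 1.0000: CF_t = 6.900000, DF = 0.934579, PV = 6.448598
  t = 2.0000: CF_t = 6.900000, DF = 0.873439, PV = 6.026727
  t = 3.0000: CF_t = 6.900000, DF = 0.816298, PV = 5.632455
  t = 4.0000: CF_t = 6.900000, DF = 0.762895, PV = 5.263977
  t = 5.0000: CF_t = 6.900000, DF = 0.712986, PV = 4.919605
  t = 6.0000: CF_t = 6.900000, DF = 0.666342, PV = 4.597761
  t = 7.0000: CF_t = 6.900000, DF = 0.622750, PV = 4.296973
  t = 8.0000: CF_t = 6.900000, DF = 0.582009, PV = 4.015863
  t = 9.0000: CF_t = 6.900000, DF = 0.543934, PV = 3.753143
  t = 10.0000: CF_t = 106.900000, DF = 0.508349, PV = 54.342539
Price P = sum_t PV_t = 99.297642

Answer: Price = 99.2976


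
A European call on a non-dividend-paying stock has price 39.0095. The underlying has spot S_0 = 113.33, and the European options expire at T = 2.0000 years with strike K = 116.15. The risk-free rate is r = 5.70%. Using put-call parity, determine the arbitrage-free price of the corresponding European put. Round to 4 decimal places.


Answer: Put price = 29.3153

Derivation:
Put-call parity: C - P = S_0 * exp(-qT) - K * exp(-rT).
S_0 * exp(-qT) = 113.3300 * 1.00000000 = 113.33000000
K * exp(-rT) = 116.1500 * 0.89225796 = 103.63576158
P = C - S*exp(-qT) + K*exp(-rT)
P = 39.0095 - 113.33000000 + 103.63576158 = 29.3153


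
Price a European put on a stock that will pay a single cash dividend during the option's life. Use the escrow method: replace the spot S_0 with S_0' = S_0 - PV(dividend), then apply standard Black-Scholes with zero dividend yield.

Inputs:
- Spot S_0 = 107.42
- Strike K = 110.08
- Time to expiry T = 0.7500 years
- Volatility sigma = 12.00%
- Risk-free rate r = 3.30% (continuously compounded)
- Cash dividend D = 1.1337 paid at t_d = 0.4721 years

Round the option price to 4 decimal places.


PV(D) = D * exp(-r * t_d) = 1.1337 * 0.98454143 = 1.11617462
S_0' = S_0 - PV(D) = 107.4200 - 1.11617462 = 106.30382538
d1 = (ln(S_0'/K) + (r + sigma^2/2)*T) / (sigma*sqrt(T)) = -0.04576562
d2 = d1 - sigma*sqrt(T) = -0.14968867
exp(-rT) = 0.97555377
N(-d1) = 0.51825147; N(-d2) = 0.55949488
P = K * exp(-rT) * N(-d2) - S_0' * N(-d1) = 110.0800 * 0.97555377 * 0.55949488 - 106.30382538 * 0.51825147 = 4.9915

Answer: Price = 4.9915


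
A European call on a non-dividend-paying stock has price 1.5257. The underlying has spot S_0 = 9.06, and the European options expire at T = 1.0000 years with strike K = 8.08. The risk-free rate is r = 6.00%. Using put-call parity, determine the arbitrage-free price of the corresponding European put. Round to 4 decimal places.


Answer: Put price = 0.0752

Derivation:
Put-call parity: C - P = S_0 * exp(-qT) - K * exp(-rT).
S_0 * exp(-qT) = 9.0600 * 1.00000000 = 9.06000000
K * exp(-rT) = 8.0800 * 0.94176453 = 7.60945743
P = C - S*exp(-qT) + K*exp(-rT)
P = 1.5257 - 9.06000000 + 7.60945743 = 0.0752


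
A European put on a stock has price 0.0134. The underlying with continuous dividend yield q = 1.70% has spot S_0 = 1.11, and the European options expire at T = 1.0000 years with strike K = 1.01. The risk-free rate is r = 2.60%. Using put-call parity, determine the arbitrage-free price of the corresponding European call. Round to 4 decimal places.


Answer: Call price = 0.1206

Derivation:
Put-call parity: C - P = S_0 * exp(-qT) - K * exp(-rT).
S_0 * exp(-qT) = 1.1100 * 0.98314368 = 1.09128949
K * exp(-rT) = 1.0100 * 0.97433509 = 0.98407844
C = P + S*exp(-qT) - K*exp(-rT)
C = 0.0134 + 1.09128949 - 0.98407844 = 0.1206


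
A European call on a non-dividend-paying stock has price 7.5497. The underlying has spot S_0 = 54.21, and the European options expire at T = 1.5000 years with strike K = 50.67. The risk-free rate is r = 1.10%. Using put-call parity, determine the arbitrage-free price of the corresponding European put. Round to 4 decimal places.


Put-call parity: C - P = S_0 * exp(-qT) - K * exp(-rT).
S_0 * exp(-qT) = 54.2100 * 1.00000000 = 54.21000000
K * exp(-rT) = 50.6700 * 0.98363538 = 49.84080467
P = C - S*exp(-qT) + K*exp(-rT)
P = 7.5497 - 54.21000000 + 49.84080467 = 3.1805

Answer: Put price = 3.1805


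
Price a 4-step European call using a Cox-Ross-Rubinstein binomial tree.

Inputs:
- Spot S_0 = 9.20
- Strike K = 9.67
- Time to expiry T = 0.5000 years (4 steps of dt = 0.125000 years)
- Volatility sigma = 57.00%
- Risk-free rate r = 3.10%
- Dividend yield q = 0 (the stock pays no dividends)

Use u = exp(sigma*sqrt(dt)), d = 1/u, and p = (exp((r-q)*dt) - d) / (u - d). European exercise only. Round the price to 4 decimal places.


dt = T/N = 0.125000
u = exp(sigma*sqrt(dt)) = 1.223267; d = 1/u = 0.817483
p = (exp((r-q)*dt) - d) / (u - d) = 0.459356
Discount per step: exp(-r*dt) = 0.996132
Stock lattice S(k, i) with i counting down-moves:
  k=0: S(0,0) = 9.2000
  k=1: S(1,0) = 11.2541; S(1,1) = 7.5208
  k=2: S(2,0) = 13.7667; S(2,1) = 9.2000; S(2,2) = 6.1482
  k=3: S(3,0) = 16.8404; S(3,1) = 11.2541; S(3,2) = 7.5208; S(3,3) = 5.0260
  k=4: S(4,0) = 20.6003; S(4,1) = 13.7667; S(4,2) = 9.2000; S(4,3) = 6.1482; S(4,4) = 4.1087
Terminal payoffs V(N, i) = max(S_T - K, 0):
  V(4,0) = 10.930291; V(4,1) = 4.096724; V(4,2) = 0.000000; V(4,3) = 0.000000; V(4,4) = 0.000000
Backward induction: V(k, i) = exp(-r*dt) * [p * V(k+1, i) + (1-p) * V(k+1, i+1)].
  V(3,0) = exp(-r*dt) * [p*10.930291 + (1-p)*4.096724] = 7.207782
  V(3,1) = exp(-r*dt) * [p*4.096724 + (1-p)*0.000000] = 1.874578
  V(3,2) = exp(-r*dt) * [p*0.000000 + (1-p)*0.000000] = 0.000000
  V(3,3) = exp(-r*dt) * [p*0.000000 + (1-p)*0.000000] = 0.000000
  V(2,0) = exp(-r*dt) * [p*7.207782 + (1-p)*1.874578] = 4.307695
  V(2,1) = exp(-r*dt) * [p*1.874578 + (1-p)*0.000000] = 0.857769
  V(2,2) = exp(-r*dt) * [p*0.000000 + (1-p)*0.000000] = 0.000000
  V(1,0) = exp(-r*dt) * [p*4.307695 + (1-p)*0.857769] = 2.433068
  V(1,1) = exp(-r*dt) * [p*0.857769 + (1-p)*0.000000] = 0.392498
  V(0,0) = exp(-r*dt) * [p*2.433068 + (1-p)*0.392498] = 1.324704

Answer: Price = V(0,0) = 1.3247


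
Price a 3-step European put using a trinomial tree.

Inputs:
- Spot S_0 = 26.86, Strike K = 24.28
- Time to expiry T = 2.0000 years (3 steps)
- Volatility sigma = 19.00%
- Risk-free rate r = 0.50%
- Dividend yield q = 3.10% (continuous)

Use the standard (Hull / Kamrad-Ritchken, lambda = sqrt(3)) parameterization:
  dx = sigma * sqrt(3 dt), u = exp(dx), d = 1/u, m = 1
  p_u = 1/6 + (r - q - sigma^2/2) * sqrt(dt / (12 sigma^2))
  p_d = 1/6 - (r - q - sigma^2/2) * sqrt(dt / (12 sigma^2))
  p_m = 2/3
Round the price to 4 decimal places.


dt = T/N = 0.666667; dx = sigma*sqrt(3*dt) = 0.268701
u = exp(dx) = 1.308263; d = 1/u = 0.764372
p_u = 0.112021, p_m = 0.666667, p_d = 0.221312
Discount per step: exp(-r*dt) = 0.996672
Stock lattice S(k, j) with j the centered position index:
  k=0: S(0,+0) = 26.8600
  k=1: S(1,-1) = 20.5310; S(1,+0) = 26.8600; S(1,+1) = 35.1400
  k=2: S(2,-2) = 15.6933; S(2,-1) = 20.5310; S(2,+0) = 26.8600; S(2,+1) = 35.1400; S(2,+2) = 45.9723
  k=3: S(3,-3) = 11.9956; S(3,-2) = 15.6933; S(3,-1) = 20.5310; S(3,+0) = 26.8600; S(3,+1) = 35.1400; S(3,+2) = 45.9723; S(3,+3) = 60.1439
Terminal payoffs V(N, j) = max(K - S_T, 0):
  V(3,-3) = 12.284441; V(3,-2) = 8.586650; V(3,-1) = 3.748966; V(3,+0) = 0.000000; V(3,+1) = 0.000000; V(3,+2) = 0.000000; V(3,+3) = 0.000000
Backward induction: V(k, j) = exp(-r*dt) * [p_u * V(k+1, j+1) + p_m * V(k+1, j) + p_d * V(k+1, j-1)]
  V(2,-2) = exp(-r*dt) * [p_u*3.748966 + p_m*8.586650 + p_d*12.284441] = 8.833601
  V(2,-1) = exp(-r*dt) * [p_u*0.000000 + p_m*3.748966 + p_d*8.586650] = 4.385001
  V(2,+0) = exp(-r*dt) * [p_u*0.000000 + p_m*0.000000 + p_d*3.748966] = 0.826931
  V(2,+1) = exp(-r*dt) * [p_u*0.000000 + p_m*0.000000 + p_d*0.000000] = 0.000000
  V(2,+2) = exp(-r*dt) * [p_u*0.000000 + p_m*0.000000 + p_d*0.000000] = 0.000000
  V(1,-1) = exp(-r*dt) * [p_u*0.826931 + p_m*4.385001 + p_d*8.833601] = 4.954411
  V(1,+0) = exp(-r*dt) * [p_u*0.000000 + p_m*0.826931 + p_d*4.385001] = 1.516679
  V(1,+1) = exp(-r*dt) * [p_u*0.000000 + p_m*0.000000 + p_d*0.826931] = 0.182401
  V(0,+0) = exp(-r*dt) * [p_u*0.182401 + p_m*1.516679 + p_d*4.954411] = 2.120943

Answer: Price = V(0,0) = 2.1209


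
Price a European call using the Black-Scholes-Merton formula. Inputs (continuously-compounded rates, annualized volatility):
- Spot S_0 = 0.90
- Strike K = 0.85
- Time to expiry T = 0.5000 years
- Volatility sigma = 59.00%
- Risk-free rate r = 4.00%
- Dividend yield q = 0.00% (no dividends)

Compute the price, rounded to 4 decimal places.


d1 = (ln(S/K) + (r - q + 0.5*sigma^2) * T) / (sigma * sqrt(T)) = 0.39354307
d2 = d1 - sigma * sqrt(T) = -0.02364993
exp(-rT) = 0.98019867; exp(-qT) = 1.00000000
C = S_0 * exp(-qT) * N(d1) - K * exp(-rT) * N(d2)
N(d1) = 0.65304079; N(d2) = 0.49056592
C = 0.9000 * 1.00000000 * 0.65304079 - 0.8500 * 0.98019867 * 0.49056592 = 0.1790

Answer: Price = 0.1790


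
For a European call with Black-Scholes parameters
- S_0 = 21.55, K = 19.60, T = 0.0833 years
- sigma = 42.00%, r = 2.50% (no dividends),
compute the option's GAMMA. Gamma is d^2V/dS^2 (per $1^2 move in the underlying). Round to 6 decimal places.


Answer: Gamma = 0.105488

Derivation:
d1 = 0.8602244500; d2 = 0.7390051446
phi(d1) = 0.2755650436; exp(-qT) = 1.0000000000; exp(-rT) = 0.9979196669
Gamma = exp(-qT) * phi(d1) / (S * sigma * sqrt(T)) = 1.0000000000 * 0.2755650436 / (21.5500 * 0.4200 * 0.2886173938) = 0.105488


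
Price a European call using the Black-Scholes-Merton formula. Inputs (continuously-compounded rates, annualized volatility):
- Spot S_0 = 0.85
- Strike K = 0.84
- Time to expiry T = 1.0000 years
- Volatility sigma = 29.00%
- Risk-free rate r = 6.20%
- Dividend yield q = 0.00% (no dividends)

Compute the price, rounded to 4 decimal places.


Answer: Price = 0.1278

Derivation:
d1 = (ln(S/K) + (r - q + 0.5*sigma^2) * T) / (sigma * sqrt(T)) = 0.39960158
d2 = d1 - sigma * sqrt(T) = 0.10960158
exp(-rT) = 0.93988289; exp(-qT) = 1.00000000
C = S_0 * exp(-qT) * N(d1) - K * exp(-rT) * N(d2)
N(d1) = 0.65527500; N(d2) = 0.54363732
C = 0.8500 * 1.00000000 * 0.65527500 - 0.8400 * 0.93988289 * 0.54363732 = 0.1278


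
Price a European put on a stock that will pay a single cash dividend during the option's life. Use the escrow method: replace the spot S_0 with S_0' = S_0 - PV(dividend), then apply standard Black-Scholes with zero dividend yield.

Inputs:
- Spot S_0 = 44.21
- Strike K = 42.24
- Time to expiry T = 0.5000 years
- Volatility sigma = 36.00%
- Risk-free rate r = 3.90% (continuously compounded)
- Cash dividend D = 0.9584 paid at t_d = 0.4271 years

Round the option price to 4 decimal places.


Answer: Price = 3.4295

Derivation:
PV(D) = D * exp(-r * t_d) = 0.9584 * 0.98348106 = 0.94256825
S_0' = S_0 - PV(D) = 44.2100 - 0.94256825 = 43.26743175
d1 = (ln(S_0'/K) + (r + sigma^2/2)*T) / (sigma*sqrt(T)) = 0.29829126
d2 = d1 - sigma*sqrt(T) = 0.04373282
exp(-rT) = 0.98068890
N(-d1) = 0.38274044; N(-d2) = 0.48255869
P = K * exp(-rT) * N(-d2) - S_0' * N(-d1) = 42.2400 * 0.98068890 * 0.48255869 - 43.26743175 * 0.38274044 = 3.4295


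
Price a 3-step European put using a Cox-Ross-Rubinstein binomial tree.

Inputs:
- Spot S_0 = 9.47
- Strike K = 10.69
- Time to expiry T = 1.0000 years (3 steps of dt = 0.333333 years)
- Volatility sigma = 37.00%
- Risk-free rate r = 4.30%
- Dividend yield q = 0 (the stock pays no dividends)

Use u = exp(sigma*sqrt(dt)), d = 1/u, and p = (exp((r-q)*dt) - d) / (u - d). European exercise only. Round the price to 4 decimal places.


dt = T/N = 0.333333
u = exp(sigma*sqrt(dt)) = 1.238152; d = 1/u = 0.807656
p = (exp((r-q)*dt) - d) / (u - d) = 0.480332
Discount per step: exp(-r*dt) = 0.985769
Stock lattice S(k, i) with i counting down-moves:
  k=0: S(0,0) = 9.4700
  k=1: S(1,0) = 11.7253; S(1,1) = 7.6485
  k=2: S(2,0) = 14.5177; S(2,1) = 9.4700; S(2,2) = 6.1774
  k=3: S(3,0) = 17.9751; S(3,1) = 11.7253; S(3,2) = 7.6485; S(3,3) = 4.9892
Terminal payoffs V(N, i) = max(K - S_T, 0):
  V(3,0) = 0.000000; V(3,1) = 0.000000; V(3,2) = 3.041502; V(3,3) = 5.700827
Backward induction: V(k, i) = exp(-r*dt) * [p * V(k+1, i) + (1-p) * V(k+1, i+1)].
  V(2,0) = exp(-r*dt) * [p*0.000000 + (1-p)*0.000000] = 0.000000
  V(2,1) = exp(-r*dt) * [p*0.000000 + (1-p)*3.041502] = 1.558078
  V(2,2) = exp(-r*dt) * [p*3.041502 + (1-p)*5.700827] = 4.360517
  V(1,0) = exp(-r*dt) * [p*0.000000 + (1-p)*1.558078] = 0.798161
  V(1,1) = exp(-r*dt) * [p*1.558078 + (1-p)*4.360517] = 2.971518
  V(0,0) = exp(-r*dt) * [p*0.798161 + (1-p)*2.971518] = 1.900153

Answer: Price = V(0,0) = 1.9002


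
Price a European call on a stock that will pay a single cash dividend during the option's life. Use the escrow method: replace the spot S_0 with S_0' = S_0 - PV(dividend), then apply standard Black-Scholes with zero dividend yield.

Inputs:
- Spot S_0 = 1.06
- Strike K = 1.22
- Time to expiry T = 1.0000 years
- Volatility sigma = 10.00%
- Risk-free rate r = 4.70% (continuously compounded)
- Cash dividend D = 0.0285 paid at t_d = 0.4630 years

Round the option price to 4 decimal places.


PV(D) = D * exp(-r * t_d) = 0.0285 * 0.97847406 = 0.02788651
S_0' = S_0 - PV(D) = 1.0600 - 0.02788651 = 1.03211349
d1 = (ln(S_0'/K) + (r + sigma^2/2)*T) / (sigma*sqrt(T)) = -1.15242228
d2 = d1 - sigma*sqrt(T) = -1.25242228
exp(-rT) = 0.95408740
N(d1) = 0.12457380; N(d2) = 0.10520802
C = S_0' * N(d1) - K * exp(-rT) * N(d2) = 1.03211349 * 0.12457380 - 1.2200 * 0.95408740 * 0.10520802 = 0.0061

Answer: Price = 0.0061


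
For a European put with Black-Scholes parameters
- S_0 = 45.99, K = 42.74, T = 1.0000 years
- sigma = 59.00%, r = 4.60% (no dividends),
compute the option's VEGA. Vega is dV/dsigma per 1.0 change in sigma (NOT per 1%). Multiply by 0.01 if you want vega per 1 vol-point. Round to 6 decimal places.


d1 = 0.4971842910; d2 = -0.0928157090
phi(d1) = 0.3525599350; exp(-qT) = 1.0000000000; exp(-rT) = 0.9550419622
Vega = S * exp(-qT) * phi(d1) * sqrt(T) = 45.9900 * 1.0000000000 * 0.3525599350 * 1.0000000000 = 16.214231

Answer: Vega = 16.214231


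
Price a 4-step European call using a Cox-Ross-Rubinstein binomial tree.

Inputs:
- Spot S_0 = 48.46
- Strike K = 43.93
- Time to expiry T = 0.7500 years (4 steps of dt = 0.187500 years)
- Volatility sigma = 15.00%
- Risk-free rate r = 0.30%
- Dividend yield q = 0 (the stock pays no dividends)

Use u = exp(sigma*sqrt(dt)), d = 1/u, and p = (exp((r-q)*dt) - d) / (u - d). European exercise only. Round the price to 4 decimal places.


dt = T/N = 0.187500
u = exp(sigma*sqrt(dt)) = 1.067108; d = 1/u = 0.937113
p = (exp((r-q)*dt) - d) / (u - d) = 0.488096
Discount per step: exp(-r*dt) = 0.999438
Stock lattice S(k, i) with i counting down-moves:
  k=0: S(0,0) = 48.4600
  k=1: S(1,0) = 51.7120; S(1,1) = 45.4125
  k=2: S(2,0) = 55.1823; S(2,1) = 48.4600; S(2,2) = 42.5566
  k=3: S(3,0) = 58.8855; S(3,1) = 51.7120; S(3,2) = 45.4125; S(3,3) = 39.8803
  k=4: S(4,0) = 62.8371; S(4,1) = 55.1823; S(4,2) = 48.4600; S(4,3) = 42.5566; S(4,4) = 37.3723
Terminal payoffs V(N, i) = max(S_T - K, 0):
  V(4,0) = 18.907142; V(4,1) = 11.252315; V(4,2) = 4.530000; V(4,3) = 0.000000; V(4,4) = 0.000000
Backward induction: V(k, i) = exp(-r*dt) * [p * V(k+1, i) + (1-p) * V(k+1, i+1)].
  V(3,0) = exp(-r*dt) * [p*18.907142 + (1-p)*11.252315] = 14.980177
  V(3,1) = exp(-r*dt) * [p*11.252315 + (1-p)*4.530000] = 7.806743
  V(3,2) = exp(-r*dt) * [p*4.530000 + (1-p)*0.000000] = 2.209832
  V(3,3) = exp(-r*dt) * [p*0.000000 + (1-p)*0.000000] = 0.000000
  V(2,0) = exp(-r*dt) * [p*14.980177 + (1-p)*7.806743] = 11.301709
  V(2,1) = exp(-r*dt) * [p*7.806743 + (1-p)*2.209832] = 4.938883
  V(2,2) = exp(-r*dt) * [p*2.209832 + (1-p)*0.000000] = 1.078004
  V(1,0) = exp(-r*dt) * [p*11.301709 + (1-p)*4.938883] = 8.040029
  V(1,1) = exp(-r*dt) * [p*4.938883 + (1-p)*1.078004] = 2.960817
  V(0,0) = exp(-r*dt) * [p*8.040029 + (1-p)*2.960817] = 5.436901

Answer: Price = V(0,0) = 5.4369


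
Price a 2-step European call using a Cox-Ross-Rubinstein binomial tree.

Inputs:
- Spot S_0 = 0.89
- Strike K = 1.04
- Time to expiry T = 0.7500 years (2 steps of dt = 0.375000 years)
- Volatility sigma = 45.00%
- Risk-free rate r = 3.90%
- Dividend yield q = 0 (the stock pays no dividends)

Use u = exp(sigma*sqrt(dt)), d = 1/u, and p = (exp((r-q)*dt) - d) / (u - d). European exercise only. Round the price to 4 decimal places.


dt = T/N = 0.375000
u = exp(sigma*sqrt(dt)) = 1.317278; d = 1/u = 0.759141
p = (exp((r-q)*dt) - d) / (u - d) = 0.457937
Discount per step: exp(-r*dt) = 0.985481
Stock lattice S(k, i) with i counting down-moves:
  k=0: S(0,0) = 0.8900
  k=1: S(1,0) = 1.1724; S(1,1) = 0.6756
  k=2: S(2,0) = 1.5443; S(2,1) = 0.8900; S(2,2) = 0.5129
Terminal payoffs V(N, i) = max(S_T - K, 0):
  V(2,0) = 0.504347; V(2,1) = 0.000000; V(2,2) = 0.000000
Backward induction: V(k, i) = exp(-r*dt) * [p * V(k+1, i) + (1-p) * V(k+1, i+1)].
  V(1,0) = exp(-r*dt) * [p*0.504347 + (1-p)*0.000000] = 0.227606
  V(1,1) = exp(-r*dt) * [p*0.000000 + (1-p)*0.000000] = 0.000000
  V(0,0) = exp(-r*dt) * [p*0.227606 + (1-p)*0.000000] = 0.102716

Answer: Price = V(0,0) = 0.1027


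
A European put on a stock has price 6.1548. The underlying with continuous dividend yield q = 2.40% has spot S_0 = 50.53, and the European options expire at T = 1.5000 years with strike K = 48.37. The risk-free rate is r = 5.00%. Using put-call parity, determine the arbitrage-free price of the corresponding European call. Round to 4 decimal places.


Answer: Call price = 10.0231

Derivation:
Put-call parity: C - P = S_0 * exp(-qT) - K * exp(-rT).
S_0 * exp(-qT) = 50.5300 * 0.96464029 = 48.74327403
K * exp(-rT) = 48.3700 * 0.92774349 = 44.87495243
C = P + S*exp(-qT) - K*exp(-rT)
C = 6.1548 + 48.74327403 - 44.87495243 = 10.0231


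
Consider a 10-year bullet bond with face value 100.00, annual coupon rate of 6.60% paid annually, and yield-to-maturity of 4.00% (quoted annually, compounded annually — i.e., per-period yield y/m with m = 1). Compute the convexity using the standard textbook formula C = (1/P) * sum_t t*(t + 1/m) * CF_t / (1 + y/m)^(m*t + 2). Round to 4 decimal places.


Answer: Convexity = 73.1581

Derivation:
Coupon per period c = face * coupon_rate / m = 6.600000
Periods per year m = 1; per-period yield y/m = 0.040000
Number of cashflows N = 10
Cashflows (t years, CF_t, discount factor 1/(1+y/m)^(m*t), PV):
  t = 1.0000: CF_t = 6.600000, DF = 0.961538, PV = 6.346154
  t = 2.0000: CF_t = 6.600000, DF = 0.924556, PV = 6.102071
  t = 3.0000: CF_t = 6.600000, DF = 0.888996, PV = 5.867376
  t = 4.0000: CF_t = 6.600000, DF = 0.854804, PV = 5.641708
  t = 5.0000: CF_t = 6.600000, DF = 0.821927, PV = 5.424719
  t = 6.0000: CF_t = 6.600000, DF = 0.790315, PV = 5.216076
  t = 7.0000: CF_t = 6.600000, DF = 0.759918, PV = 5.015458
  t = 8.0000: CF_t = 6.600000, DF = 0.730690, PV = 4.822555
  t = 9.0000: CF_t = 6.600000, DF = 0.702587, PV = 4.637072
  t = 10.0000: CF_t = 106.600000, DF = 0.675564, PV = 72.015140
Price P = sum_t PV_t = 121.088329
Convexity numerator sum_t t*(t + 1/m) * CF_t / (1+y/m)^(m*t + 2):
  t = 1.0000: term = 11.734752
  t = 2.0000: term = 33.850246
  t = 3.0000: term = 65.096627
  t = 4.0000: term = 104.321517
  t = 5.0000: term = 150.463727
  t = 6.0000: term = 202.547325
  t = 7.0000: term = 259.676057
  t = 8.0000: term = 321.028093
  t = 9.0000: term = 385.851073
  t = 10.0000: term = 7324.025003
Convexity = (1/P) * sum = 8858.594421 / 121.088329 = 73.158119


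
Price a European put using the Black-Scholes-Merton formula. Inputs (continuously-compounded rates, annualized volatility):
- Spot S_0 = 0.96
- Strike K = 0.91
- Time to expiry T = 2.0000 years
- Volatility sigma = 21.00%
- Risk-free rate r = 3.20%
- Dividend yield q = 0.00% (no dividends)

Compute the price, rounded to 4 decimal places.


Answer: Price = 0.0620

Derivation:
d1 = (ln(S/K) + (r - q + 0.5*sigma^2) * T) / (sigma * sqrt(T)) = 0.54409740
d2 = d1 - sigma * sqrt(T) = 0.24711256
exp(-rT) = 0.93800500; exp(-qT) = 1.00000000
P = K * exp(-rT) * N(-d2) - S_0 * exp(-qT) * N(-d1)
N(-d1) = 0.29318722; N(-d2) = 0.40241056
P = 0.9100 * 0.93800500 * 0.40241056 - 0.9600 * 1.00000000 * 0.29318722 = 0.0620


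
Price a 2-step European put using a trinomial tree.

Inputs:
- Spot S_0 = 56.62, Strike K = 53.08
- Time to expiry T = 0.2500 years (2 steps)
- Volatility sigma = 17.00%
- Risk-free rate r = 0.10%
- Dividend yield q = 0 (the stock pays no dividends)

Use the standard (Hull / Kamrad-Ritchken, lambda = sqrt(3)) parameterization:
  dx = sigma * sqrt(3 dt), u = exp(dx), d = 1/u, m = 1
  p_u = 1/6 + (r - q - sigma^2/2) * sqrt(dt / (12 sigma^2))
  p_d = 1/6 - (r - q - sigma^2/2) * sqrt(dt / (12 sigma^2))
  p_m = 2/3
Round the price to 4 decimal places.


dt = T/N = 0.125000; dx = sigma*sqrt(3*dt) = 0.104103
u = exp(dx) = 1.109715; d = 1/u = 0.901132
p_u = 0.158592, p_m = 0.666667, p_d = 0.174742
Discount per step: exp(-r*dt) = 0.999875
Stock lattice S(k, j) with j the centered position index:
  k=0: S(0,+0) = 56.6200
  k=1: S(1,-1) = 51.0221; S(1,+0) = 56.6200; S(1,+1) = 62.8321
  k=2: S(2,-2) = 45.9777; S(2,-1) = 51.0221; S(2,+0) = 56.6200; S(2,+1) = 62.8321; S(2,+2) = 69.7257
Terminal payoffs V(N, j) = max(K - S_T, 0):
  V(2,-2) = 7.102339; V(2,-1) = 2.057895; V(2,+0) = 0.000000; V(2,+1) = 0.000000; V(2,+2) = 0.000000
Backward induction: V(k, j) = exp(-r*dt) * [p_u * V(k+1, j+1) + p_m * V(k+1, j) + p_d * V(k+1, j-1)]
  V(1,-1) = exp(-r*dt) * [p_u*0.000000 + p_m*2.057895 + p_d*7.102339] = 2.612677
  V(1,+0) = exp(-r*dt) * [p_u*0.000000 + p_m*0.000000 + p_d*2.057895] = 0.359555
  V(1,+1) = exp(-r*dt) * [p_u*0.000000 + p_m*0.000000 + p_d*0.000000] = 0.000000
  V(0,+0) = exp(-r*dt) * [p_u*0.000000 + p_m*0.359555 + p_d*2.612677] = 0.696160

Answer: Price = V(0,0) = 0.6962


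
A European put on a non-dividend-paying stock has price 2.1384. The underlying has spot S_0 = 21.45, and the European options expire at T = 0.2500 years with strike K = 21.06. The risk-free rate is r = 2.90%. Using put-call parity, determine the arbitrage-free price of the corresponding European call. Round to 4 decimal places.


Answer: Call price = 2.6805

Derivation:
Put-call parity: C - P = S_0 * exp(-qT) - K * exp(-rT).
S_0 * exp(-qT) = 21.4500 * 1.00000000 = 21.45000000
K * exp(-rT) = 21.0600 * 0.99277622 = 20.90786715
C = P + S*exp(-qT) - K*exp(-rT)
C = 2.1384 + 21.45000000 - 20.90786715 = 2.6805


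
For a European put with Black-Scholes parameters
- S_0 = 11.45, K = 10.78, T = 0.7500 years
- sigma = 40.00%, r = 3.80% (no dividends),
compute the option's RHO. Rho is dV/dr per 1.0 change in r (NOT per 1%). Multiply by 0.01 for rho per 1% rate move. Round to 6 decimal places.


Answer: Rho = -3.668616

Derivation:
d1 = 0.4295404149; d2 = 0.0831302534
phi(d1) = 0.3637854467; exp(-qT) = 1.0000000000; exp(-rT) = 0.9719022941
N(-d2) = 0.4668739852
Rho = -K*T*exp(-rT)*N(-d2) = -10.7800 * 0.7500 * 0.9719022941 * 0.4668739852 = -3.668616


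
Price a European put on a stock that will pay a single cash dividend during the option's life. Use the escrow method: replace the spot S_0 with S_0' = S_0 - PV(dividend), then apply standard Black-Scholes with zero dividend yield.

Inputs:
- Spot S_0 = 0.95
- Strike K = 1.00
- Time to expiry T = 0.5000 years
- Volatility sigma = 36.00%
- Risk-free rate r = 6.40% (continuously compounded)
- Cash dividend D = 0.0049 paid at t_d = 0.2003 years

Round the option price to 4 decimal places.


PV(D) = D * exp(-r * t_d) = 0.0049 * 0.98726262 = 0.00483759
S_0' = S_0 - PV(D) = 0.9500 - 0.00483759 = 0.94516241
d1 = (ln(S_0'/K) + (r + sigma^2/2)*T) / (sigma*sqrt(T)) = 0.03143286
d2 = d1 - sigma*sqrt(T) = -0.22312558
exp(-rT) = 0.96850658
N(-d1) = 0.48746217; N(-d2) = 0.58828112
P = K * exp(-rT) * N(-d2) - S_0' * N(-d1) = 1.0000 * 0.96850658 * 0.58828112 - 0.94516241 * 0.48746217 = 0.1090

Answer: Price = 0.1090


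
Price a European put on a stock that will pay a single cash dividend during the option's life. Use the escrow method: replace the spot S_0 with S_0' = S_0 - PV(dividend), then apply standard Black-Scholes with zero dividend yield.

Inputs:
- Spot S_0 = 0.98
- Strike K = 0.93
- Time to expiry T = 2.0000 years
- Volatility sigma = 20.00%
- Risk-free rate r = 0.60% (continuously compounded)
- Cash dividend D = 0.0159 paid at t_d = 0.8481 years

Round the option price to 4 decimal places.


PV(D) = D * exp(-r * t_d) = 0.0159 * 0.99492432 = 0.01581930
S_0' = S_0 - PV(D) = 0.9800 - 0.01581930 = 0.96418070
d1 = (ln(S_0'/K) + (r + sigma^2/2)*T) / (sigma*sqrt(T)) = 0.31145983
d2 = d1 - sigma*sqrt(T) = 0.02861711
exp(-rT) = 0.98807171
N(-d1) = 0.37772554; N(-d2) = 0.48858498
P = K * exp(-rT) * N(-d2) - S_0' * N(-d1) = 0.9300 * 0.98807171 * 0.48858498 - 0.96418070 * 0.37772554 = 0.0848

Answer: Price = 0.0848


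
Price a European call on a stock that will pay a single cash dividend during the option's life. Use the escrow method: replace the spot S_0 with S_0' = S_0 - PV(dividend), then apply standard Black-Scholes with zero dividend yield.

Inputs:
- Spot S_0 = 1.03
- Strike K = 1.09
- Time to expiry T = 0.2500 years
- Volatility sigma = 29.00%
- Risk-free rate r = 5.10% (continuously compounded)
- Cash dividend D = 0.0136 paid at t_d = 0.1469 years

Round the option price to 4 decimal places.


Answer: Price = 0.0352

Derivation:
PV(D) = D * exp(-r * t_d) = 0.0136 * 0.99253609 = 0.01349849
S_0' = S_0 - PV(D) = 1.0300 - 0.01349849 = 1.01650151
d1 = (ln(S_0'/K) + (r + sigma^2/2)*T) / (sigma*sqrt(T)) = -0.32102316
d2 = d1 - sigma*sqrt(T) = -0.46602316
exp(-rT) = 0.98733094
N(d1) = 0.37409642; N(d2) = 0.32059946
C = S_0' * N(d1) - K * exp(-rT) * N(d2) = 1.01650151 * 0.37409642 - 1.0900 * 0.98733094 * 0.32059946 = 0.0352


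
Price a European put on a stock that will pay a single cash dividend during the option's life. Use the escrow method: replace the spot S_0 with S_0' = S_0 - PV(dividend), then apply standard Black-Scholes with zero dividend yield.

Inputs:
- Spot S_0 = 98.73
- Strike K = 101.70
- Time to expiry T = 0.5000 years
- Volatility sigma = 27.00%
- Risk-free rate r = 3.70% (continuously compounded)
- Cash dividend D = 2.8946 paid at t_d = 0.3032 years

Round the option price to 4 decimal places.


PV(D) = D * exp(-r * t_d) = 2.8946 * 0.98884429 = 2.86230869
S_0' = S_0 - PV(D) = 98.7300 - 2.86230869 = 95.86769131
d1 = (ln(S_0'/K) + (r + sigma^2/2)*T) / (sigma*sqrt(T)) = -0.11697787
d2 = d1 - sigma*sqrt(T) = -0.30789670
exp(-rT) = 0.98167007
N(-d1) = 0.54656120; N(-d2) = 0.62091953
P = K * exp(-rT) * N(-d2) - S_0' * N(-d1) = 101.7000 * 0.98167007 * 0.62091953 - 95.86769131 * 0.54656120 = 9.5925

Answer: Price = 9.5925


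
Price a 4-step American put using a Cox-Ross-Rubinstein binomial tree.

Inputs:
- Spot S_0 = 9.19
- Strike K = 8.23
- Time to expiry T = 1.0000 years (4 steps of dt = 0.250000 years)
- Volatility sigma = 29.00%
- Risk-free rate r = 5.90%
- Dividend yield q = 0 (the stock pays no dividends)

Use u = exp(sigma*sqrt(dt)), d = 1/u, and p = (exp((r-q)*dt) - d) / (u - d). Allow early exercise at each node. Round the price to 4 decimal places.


Answer: Price = V(0,0) = 0.4742

Derivation:
dt = T/N = 0.250000
u = exp(sigma*sqrt(dt)) = 1.156040; d = 1/u = 0.865022
p = (exp((r-q)*dt) - d) / (u - d) = 0.514873
Discount per step: exp(-r*dt) = 0.985358
Stock lattice S(k, i) with i counting down-moves:
  k=0: S(0,0) = 9.1900
  k=1: S(1,0) = 10.6240; S(1,1) = 7.9496
  k=2: S(2,0) = 12.2818; S(2,1) = 9.1900; S(2,2) = 6.8765
  k=3: S(3,0) = 14.1982; S(3,1) = 10.6240; S(3,2) = 7.9496; S(3,3) = 5.9484
  k=4: S(4,0) = 16.4137; S(4,1) = 12.2818; S(4,2) = 9.1900; S(4,3) = 6.8765; S(4,4) = 5.1455
Terminal payoffs V(N, i) = max(K - S_T, 0):
  V(4,0) = 0.000000; V(4,1) = 0.000000; V(4,2) = 0.000000; V(4,3) = 1.353458; V(4,4) = 3.084534
Backward induction: V(k, i) = exp(-r*dt) * [p * V(k+1, i) + (1-p) * V(k+1, i+1)]; then take max(V_cont, immediate exercise) for American.
  V(3,0) = exp(-r*dt) * [p*0.000000 + (1-p)*0.000000] = 0.000000; exercise = 0.000000; V(3,0) = max -> 0.000000
  V(3,1) = exp(-r*dt) * [p*0.000000 + (1-p)*0.000000] = 0.000000; exercise = 0.000000; V(3,1) = max -> 0.000000
  V(3,2) = exp(-r*dt) * [p*0.000000 + (1-p)*1.353458] = 0.646985; exercise = 0.280445; V(3,2) = max -> 0.646985
  V(3,3) = exp(-r*dt) * [p*1.353458 + (1-p)*3.084534] = 2.161136; exercise = 2.281638; V(3,3) = max -> 2.281638
  V(2,0) = exp(-r*dt) * [p*0.000000 + (1-p)*0.000000] = 0.000000; exercise = 0.000000; V(2,0) = max -> 0.000000
  V(2,1) = exp(-r*dt) * [p*0.000000 + (1-p)*0.646985] = 0.309274; exercise = 0.000000; V(2,1) = max -> 0.309274
  V(2,2) = exp(-r*dt) * [p*0.646985 + (1-p)*2.281638] = 1.418914; exercise = 1.353458; V(2,2) = max -> 1.418914
  V(1,0) = exp(-r*dt) * [p*0.000000 + (1-p)*0.309274] = 0.147840; exercise = 0.000000; V(1,0) = max -> 0.147840
  V(1,1) = exp(-r*dt) * [p*0.309274 + (1-p)*1.418914] = 0.835180; exercise = 0.280445; V(1,1) = max -> 0.835180
  V(0,0) = exp(-r*dt) * [p*0.147840 + (1-p)*0.835180] = 0.474240; exercise = 0.000000; V(0,0) = max -> 0.474240


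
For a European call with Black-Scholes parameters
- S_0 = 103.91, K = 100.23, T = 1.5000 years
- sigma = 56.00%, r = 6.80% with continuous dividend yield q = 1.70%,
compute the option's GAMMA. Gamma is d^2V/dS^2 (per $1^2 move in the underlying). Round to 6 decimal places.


d1 = 0.5070408699; d2 = -0.1788162580
phi(d1) = 0.3508193869; exp(-qT) = 0.9748223790; exp(-rT) = 0.9030295517
Gamma = exp(-qT) * phi(d1) / (S * sigma * sqrt(T)) = 0.9748223790 * 0.3508193869 / (103.9100 * 0.5600 * 1.2247448714) = 0.004799

Answer: Gamma = 0.004799


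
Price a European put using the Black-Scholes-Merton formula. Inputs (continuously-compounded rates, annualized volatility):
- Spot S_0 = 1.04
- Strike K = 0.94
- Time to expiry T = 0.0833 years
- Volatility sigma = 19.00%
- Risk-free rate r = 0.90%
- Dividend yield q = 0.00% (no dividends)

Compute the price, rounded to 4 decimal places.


d1 = (ln(S/K) + (r - q + 0.5*sigma^2) * T) / (sigma * sqrt(T)) = 1.88465466
d2 = d1 - sigma * sqrt(T) = 1.82981735
exp(-rT) = 0.99925058; exp(-qT) = 1.00000000
P = K * exp(-rT) * N(-d2) - S_0 * exp(-qT) * N(-d1)
N(-d1) = 0.02973824; N(-d2) = 0.03363863
P = 0.9400 * 0.99925058 * 0.03363863 - 1.0400 * 1.00000000 * 0.02973824 = 0.0007

Answer: Price = 0.0007


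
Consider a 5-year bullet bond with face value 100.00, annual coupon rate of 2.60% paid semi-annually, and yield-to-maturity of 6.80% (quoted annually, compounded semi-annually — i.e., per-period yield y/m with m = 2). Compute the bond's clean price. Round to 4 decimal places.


Answer: Price = 82.4468

Derivation:
Coupon per period c = face * coupon_rate / m = 1.300000
Periods per year m = 2; per-period yield y/m = 0.034000
Number of cashflows N = 10
Cashflows (t years, CF_t, discount factor 1/(1+y/m)^(m*t), PV):
  t = 0.5000: CF_t = 1.300000, DF = 0.967118, PV = 1.257253
  t = 1.0000: CF_t = 1.300000, DF = 0.935317, PV = 1.215912
  t = 1.5000: CF_t = 1.300000, DF = 0.904562, PV = 1.175931
  t = 2.0000: CF_t = 1.300000, DF = 0.874818, PV = 1.137264
  t = 2.5000: CF_t = 1.300000, DF = 0.846052, PV = 1.099868
  t = 3.0000: CF_t = 1.300000, DF = 0.818233, PV = 1.063702
  t = 3.5000: CF_t = 1.300000, DF = 0.791327, PV = 1.028726
  t = 4.0000: CF_t = 1.300000, DF = 0.765307, PV = 0.994899
  t = 4.5000: CF_t = 1.300000, DF = 0.740142, PV = 0.962185
  t = 5.0000: CF_t = 101.300000, DF = 0.715805, PV = 72.511027
Price P = sum_t PV_t = 82.446768


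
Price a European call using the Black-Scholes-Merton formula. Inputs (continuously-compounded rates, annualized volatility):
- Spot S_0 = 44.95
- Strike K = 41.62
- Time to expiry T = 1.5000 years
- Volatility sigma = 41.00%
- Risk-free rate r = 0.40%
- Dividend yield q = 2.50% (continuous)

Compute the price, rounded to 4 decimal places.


Answer: Price = 9.3882

Derivation:
d1 = (ln(S/K) + (r - q + 0.5*sigma^2) * T) / (sigma * sqrt(T)) = 0.34162404
d2 = d1 - sigma * sqrt(T) = -0.16052136
exp(-rT) = 0.99401796; exp(-qT) = 0.96319442
C = S_0 * exp(-qT) * N(d1) - K * exp(-rT) * N(d2)
N(d1) = 0.63368308; N(d2) = 0.43623520
C = 44.9500 * 0.96319442 * 0.63368308 - 41.6200 * 0.99401796 * 0.43623520 = 9.3882


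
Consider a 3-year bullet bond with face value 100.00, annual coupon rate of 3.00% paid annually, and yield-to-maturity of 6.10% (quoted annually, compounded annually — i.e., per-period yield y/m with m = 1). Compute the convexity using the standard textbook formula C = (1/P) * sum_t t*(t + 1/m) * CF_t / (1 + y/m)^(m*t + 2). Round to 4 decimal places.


Answer: Convexity = 10.2312

Derivation:
Coupon per period c = face * coupon_rate / m = 3.000000
Periods per year m = 1; per-period yield y/m = 0.061000
Number of cashflows N = 3
Cashflows (t years, CF_t, discount factor 1/(1+y/m)^(m*t), PV):
  t = 1.0000: CF_t = 3.000000, DF = 0.942507, PV = 2.827521
  t = 2.0000: CF_t = 3.000000, DF = 0.888320, PV = 2.664959
  t = 3.0000: CF_t = 103.000000, DF = 0.837247, PV = 86.236490
Price P = sum_t PV_t = 91.728970
Convexity numerator sum_t t*(t + 1/m) * CF_t / (1+y/m)^(m*t + 2):
  t = 1.0000: term = 5.023485
  t = 2.0000: term = 14.204010
  t = 3.0000: term = 919.266749
Convexity = (1/P) * sum = 938.494243 / 91.728970 = 10.231165


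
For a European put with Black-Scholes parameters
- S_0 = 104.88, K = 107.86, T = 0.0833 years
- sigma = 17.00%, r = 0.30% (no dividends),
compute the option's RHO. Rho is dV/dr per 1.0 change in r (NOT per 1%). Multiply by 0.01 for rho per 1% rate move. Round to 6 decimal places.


d1 = -0.5413979163; d2 = -0.5904628733
phi(d1) = 0.3445574686; exp(-qT) = 1.0000000000; exp(-rT) = 0.9997501312
N(-d2) = 0.7225598153
Rho = -K*T*exp(-rT)*N(-d2) = -107.8600 * 0.0833 * 0.9997501312 * 0.7225598153 = -6.490388

Answer: Rho = -6.490388
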